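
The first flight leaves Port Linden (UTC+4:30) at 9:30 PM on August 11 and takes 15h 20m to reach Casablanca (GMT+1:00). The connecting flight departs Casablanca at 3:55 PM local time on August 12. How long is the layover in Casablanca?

Convert departure to UTC: 9:30 PM − 4:30 = 5:00 PM UTC on Aug 11.
Add 15 hours 20 minutes flight time → 8:20 AM UTC (Aug 12).
Casablanca is UTC+1:00, so local arrival = 8:20 AM + 1:00 = 9:20 AM on Aug 12.
Layover = 3:55 PM − 9:20 AM = 6 hours 35 minutes.

6 hours 35 minutes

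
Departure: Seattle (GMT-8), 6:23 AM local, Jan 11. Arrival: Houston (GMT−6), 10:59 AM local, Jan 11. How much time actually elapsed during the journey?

Departure in UTC: 6:23 AM + 8:00 = 2:23 PM on Jan 11.
Arrival in UTC: 10:59 AM + 6:00 = 4:59 PM on Jan 11.
Elapsed = 4:59 PM − 2:23 PM = 2 hours 36 minutes.

2 hours 36 minutes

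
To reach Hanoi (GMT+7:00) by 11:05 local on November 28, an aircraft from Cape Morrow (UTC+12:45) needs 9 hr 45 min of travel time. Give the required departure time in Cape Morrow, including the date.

07:05 on November 28

Target arrival in UTC: 11:05 − 7:00 = 04:05 on Nov 28.
Subtract 9 hours and 45 minutes → departure 18:20 UTC on Nov 27.
Cape Morrow is UTC+12:45: 18:20 + 12:45 = 07:05 on Nov 28.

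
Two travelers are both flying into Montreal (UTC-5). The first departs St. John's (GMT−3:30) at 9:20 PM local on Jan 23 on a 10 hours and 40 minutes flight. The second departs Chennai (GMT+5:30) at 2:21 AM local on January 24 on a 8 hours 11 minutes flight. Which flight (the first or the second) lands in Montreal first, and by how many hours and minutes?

the second, by 6 hours 28 minutes

Flight 1 in UTC: 9:20 PM + 3:30 = 12:50 AM on Jan 24.
+10 hours 40 minutes → arrive 11:30 AM UTC on Jan 24.
Flight 2 in UTC: 2:21 AM − 5:30 = 8:51 PM on Jan 23.
+8 hours and 11 minutes → arrive 5:02 AM UTC on Jan 24.
Flight 2 lands earlier by 6 hours 28 minutes.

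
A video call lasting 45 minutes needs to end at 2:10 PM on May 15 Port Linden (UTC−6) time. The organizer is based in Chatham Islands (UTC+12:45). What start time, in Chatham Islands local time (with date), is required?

8:10 AM on May 16

Target end time in UTC: 2:10 PM + 6:00 = 8:10 PM on May 15.
Subtract 45 minutes → start 7:25 PM UTC on May 15.
Chatham Islands is UTC+12:45: 7:25 PM + 12:45 = 8:10 AM on May 16.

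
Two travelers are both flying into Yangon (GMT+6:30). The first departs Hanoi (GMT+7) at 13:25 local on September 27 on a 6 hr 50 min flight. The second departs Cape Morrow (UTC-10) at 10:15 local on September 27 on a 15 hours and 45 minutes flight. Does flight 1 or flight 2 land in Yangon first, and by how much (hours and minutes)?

Flight 1 in UTC: 13:25 − 7:00 = 06:25 on Sep 27.
+6 hours and 50 minutes → arrive 13:15 UTC on Sep 27.
Flight 2 in UTC: 10:15 + 10:00 = 20:15 on Sep 27.
+15 hours and 45 minutes → arrive 12:00 UTC on Sep 28.
Flight 1 lands earlier by 22 hours 45 minutes.

the first, by 22 hours 45 minutes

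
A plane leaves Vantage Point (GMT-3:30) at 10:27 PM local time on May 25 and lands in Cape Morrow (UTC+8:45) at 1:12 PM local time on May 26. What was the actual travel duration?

2 hours 30 minutes

Departure in UTC: 10:27 PM + 3:30 = 1:57 AM on May 26.
Arrival in UTC: 1:12 PM − 8:45 = 4:27 AM on May 26.
Elapsed = 4:27 AM − 1:57 AM = 2 hours 30 minutes.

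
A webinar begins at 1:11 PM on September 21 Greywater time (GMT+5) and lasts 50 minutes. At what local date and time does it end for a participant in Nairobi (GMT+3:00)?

Nairobi is 2:00 behind Greywater.
After 50 minutes it is 2:01 PM in Greywater.
Shift by the zone difference: 2:01 PM − 2:00 = 12:01 PM on Sep 21 in Nairobi.

12:01 PM on September 21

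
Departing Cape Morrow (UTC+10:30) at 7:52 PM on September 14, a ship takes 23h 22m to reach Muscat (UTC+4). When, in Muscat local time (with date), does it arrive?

Convert departure to UTC: 7:52 PM − 10:30 = 9:22 AM UTC on Sep 14.
Add 23 hours 22 minutes travel time → 8:44 AM UTC (Sep 15).
Muscat is UTC+4:00, so local arrival = 8:44 AM + 4:00 = 12:44 PM on Sep 15.

12:44 PM on Sep 15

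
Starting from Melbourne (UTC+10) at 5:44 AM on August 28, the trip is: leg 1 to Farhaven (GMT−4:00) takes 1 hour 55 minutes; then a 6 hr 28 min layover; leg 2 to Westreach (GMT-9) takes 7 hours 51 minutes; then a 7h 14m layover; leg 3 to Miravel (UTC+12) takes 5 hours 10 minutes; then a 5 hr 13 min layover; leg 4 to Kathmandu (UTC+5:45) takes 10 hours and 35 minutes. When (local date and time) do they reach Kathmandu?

Convert departure to UTC: 5:44 AM − 10:00 = 7:44 PM UTC on Aug 27.
Add 1 hour 55 minutes leg 1 → 9:39 PM UTC.
Add 6 hours and 28 minutes layover in Farhaven → 4:07 AM UTC (Aug 28).
Add 7 hours 51 minutes leg 2 → 11:58 AM UTC.
Add 7 hours 14 minutes layover in Westreach → 7:12 PM UTC.
Add 5 hours 10 minutes leg 3 → 12:22 AM UTC (Aug 29).
Add 5 hours 13 minutes layover in Miravel → 5:35 AM UTC.
Add 10 hours 35 minutes leg 4 → 4:10 PM UTC.
Kathmandu is UTC+5:45, so local arrival = 4:10 PM + 5:45 = 9:55 PM on Aug 29.

9:55 PM on August 29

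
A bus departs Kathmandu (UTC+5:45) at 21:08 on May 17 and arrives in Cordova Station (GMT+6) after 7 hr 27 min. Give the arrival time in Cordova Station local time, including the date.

Cordova Station is 0:15 ahead of Kathmandu.
After 7 hours and 27 minutes it is 04:35 (May 18) in Kathmandu.
Shift by the zone difference: 04:35 + 0:15 = 04:50 on May 18 in Cordova Station.

04:50 on May 18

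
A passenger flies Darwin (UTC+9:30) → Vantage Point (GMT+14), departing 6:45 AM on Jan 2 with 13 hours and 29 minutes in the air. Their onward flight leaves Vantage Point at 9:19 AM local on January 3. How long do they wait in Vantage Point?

Convert departure to UTC: 6:45 AM − 9:30 = 9:15 PM UTC on Jan 1.
Add 13 hours and 29 minutes flight time → 10:44 AM UTC (Jan 2).
Vantage Point is UTC+14:00, so local arrival = 10:44 AM + 14:00 = 12:44 AM on Jan 3.
Layover = 9:19 AM − 12:44 AM = 8 hours 35 minutes.

8 hours 35 minutes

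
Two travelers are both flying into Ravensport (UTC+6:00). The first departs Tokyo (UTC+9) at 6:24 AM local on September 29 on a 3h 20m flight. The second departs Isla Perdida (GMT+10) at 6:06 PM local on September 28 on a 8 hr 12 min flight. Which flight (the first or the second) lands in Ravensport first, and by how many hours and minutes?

the second, by 8 hours 26 minutes

Flight 1 in UTC: 6:24 AM − 9:00 = 9:24 PM on Sep 28.
+3 hours and 20 minutes → arrive 12:44 AM UTC on Sep 29.
Flight 2 in UTC: 6:06 PM − 10:00 = 8:06 AM on Sep 28.
+8 hours 12 minutes → arrive 4:18 PM UTC on Sep 28.
Flight 2 lands earlier by 8 hours 26 minutes.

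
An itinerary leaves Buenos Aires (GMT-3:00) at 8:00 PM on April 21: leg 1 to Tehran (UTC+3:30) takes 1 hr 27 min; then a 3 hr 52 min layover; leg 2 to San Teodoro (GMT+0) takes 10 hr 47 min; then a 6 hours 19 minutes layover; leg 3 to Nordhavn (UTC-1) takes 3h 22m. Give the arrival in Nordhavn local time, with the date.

11:47 PM on Apr 22

Convert departure to UTC: 8:00 PM + 3:00 = 11:00 PM UTC on Apr 21.
Add 1 hour and 27 minutes leg 1 → 12:27 AM UTC (Apr 22).
Add 3 hours and 52 minutes layover in Tehran → 4:19 AM UTC.
Add 10 hours and 47 minutes leg 2 → 3:06 PM UTC.
Add 6 hours 19 minutes layover in San Teodoro → 9:25 PM UTC.
Add 3 hours and 22 minutes leg 3 → 12:47 AM UTC (Apr 23).
Nordhavn is UTC−1:00, so local arrival = 12:47 AM − 1:00 = 11:47 PM on Apr 22.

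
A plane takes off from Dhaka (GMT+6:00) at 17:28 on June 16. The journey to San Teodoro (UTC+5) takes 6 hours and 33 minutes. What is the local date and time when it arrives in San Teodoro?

23:01 on June 16

Convert departure to UTC: 17:28 − 6:00 = 11:28 UTC on Jun 16.
Add 6 hours 33 minutes travel time → 18:01 UTC.
San Teodoro is UTC+5:00, so local arrival = 18:01 + 5:00 = 23:01 on Jun 16.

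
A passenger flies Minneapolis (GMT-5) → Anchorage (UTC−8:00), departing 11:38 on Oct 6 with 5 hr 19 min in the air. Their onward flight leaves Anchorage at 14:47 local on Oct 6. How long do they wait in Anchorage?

50 minutes

Convert departure to UTC: 11:38 + 5:00 = 16:38 UTC on Oct 6.
Add 5 hours and 19 minutes flight time → 21:57 UTC.
Anchorage is UTC−8:00, so local arrival = 21:57 − 8:00 = 13:57 on Oct 6.
Layover = 14:47 − 13:57 = 50 minutes.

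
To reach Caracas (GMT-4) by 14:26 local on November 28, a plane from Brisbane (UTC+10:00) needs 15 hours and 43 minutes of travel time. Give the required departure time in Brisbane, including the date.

12:43 on November 28

Target arrival in UTC: 14:26 + 4:00 = 18:26 on Nov 28.
Subtract 15 hours and 43 minutes → departure 02:43 UTC on Nov 28.
Brisbane is UTC+10:00: 02:43 + 10:00 = 12:43 on Nov 28.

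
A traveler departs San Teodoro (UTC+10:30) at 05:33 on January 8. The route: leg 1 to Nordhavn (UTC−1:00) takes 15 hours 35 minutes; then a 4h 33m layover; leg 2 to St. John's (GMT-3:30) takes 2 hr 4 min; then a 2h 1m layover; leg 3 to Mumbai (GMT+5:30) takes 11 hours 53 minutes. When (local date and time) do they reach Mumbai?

Convert departure to UTC: 05:33 − 10:30 = 19:03 UTC on Jan 7.
Add 15 hours and 35 minutes leg 1 → 10:38 UTC (Jan 8).
Add 4 hours 33 minutes layover in Nordhavn → 15:11 UTC.
Add 2 hours and 4 minutes leg 2 → 17:15 UTC.
Add 2 hours and 1 minute layover in St. John's → 19:16 UTC.
Add 11 hours 53 minutes leg 3 → 07:09 UTC (Jan 9).
Mumbai is UTC+5:30, so local arrival = 07:09 + 5:30 = 12:39 on Jan 9.

12:39 on January 9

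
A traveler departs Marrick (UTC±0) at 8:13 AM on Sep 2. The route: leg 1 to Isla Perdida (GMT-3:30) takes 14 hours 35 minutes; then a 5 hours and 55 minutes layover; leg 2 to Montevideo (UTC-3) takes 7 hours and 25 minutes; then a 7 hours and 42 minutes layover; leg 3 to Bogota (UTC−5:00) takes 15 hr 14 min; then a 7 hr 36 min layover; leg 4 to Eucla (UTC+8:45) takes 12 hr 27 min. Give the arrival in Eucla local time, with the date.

Marrick is at UTC+0, so departure is already 8:13 AM UTC on Sep 2.
Add 14 hours 35 minutes leg 1 → 10:48 PM UTC.
Add 5 hours and 55 minutes layover in Isla Perdida → 4:43 AM UTC (Sep 3).
Add 7 hours 25 minutes leg 2 → 12:08 PM UTC.
Add 7 hours 42 minutes layover in Montevideo → 7:50 PM UTC.
Add 15 hours 14 minutes leg 3 → 11:04 AM UTC (Sep 4).
Add 7 hours and 36 minutes layover in Bogota → 6:40 PM UTC.
Add 12 hours 27 minutes leg 4 → 7:07 AM UTC (Sep 5).
Eucla is UTC+8:45, so local arrival = 7:07 AM + 8:45 = 3:52 PM on Sep 5.

3:52 PM on September 5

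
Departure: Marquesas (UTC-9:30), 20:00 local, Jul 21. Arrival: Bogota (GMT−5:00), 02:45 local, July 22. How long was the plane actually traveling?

2 hours 15 minutes

Bogota is 4:30 ahead of Marquesas.
Clock-face elapsed time (ignoring zones) is 6 hours 45 minutes.
Actual elapsed = 6 hours 45 minutes − 4:30 = 2 hours 15 minutes.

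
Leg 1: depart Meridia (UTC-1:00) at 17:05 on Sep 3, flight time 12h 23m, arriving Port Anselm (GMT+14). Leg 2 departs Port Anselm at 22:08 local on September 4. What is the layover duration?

Convert departure to UTC: 17:05 + 1:00 = 18:05 UTC on Sep 3.
Add 12 hours and 23 minutes flight time → 06:28 UTC (Sep 4).
Port Anselm is UTC+14:00, so local arrival = 06:28 + 14:00 = 20:28 on Sep 4.
Layover = 22:08 − 20:28 = 1 hour 40 minutes.

1 hour 40 minutes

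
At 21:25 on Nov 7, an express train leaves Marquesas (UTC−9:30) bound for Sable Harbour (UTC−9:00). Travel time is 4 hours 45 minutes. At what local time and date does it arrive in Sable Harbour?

Convert departure to UTC: 21:25 + 9:30 = 06:55 UTC on Nov 8.
Add 4 hours 45 minutes travel time → 11:40 UTC.
Sable Harbour is UTC−9:00, so local arrival = 11:40 − 9:00 = 02:40 on Nov 8.

02:40 on November 8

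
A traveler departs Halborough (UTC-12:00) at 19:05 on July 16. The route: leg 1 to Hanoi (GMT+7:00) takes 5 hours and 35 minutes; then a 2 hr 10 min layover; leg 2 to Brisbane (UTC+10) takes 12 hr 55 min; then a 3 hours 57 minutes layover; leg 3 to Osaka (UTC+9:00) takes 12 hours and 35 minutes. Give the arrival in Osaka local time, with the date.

05:17 on July 19

Convert departure to UTC: 19:05 + 12:00 = 07:05 UTC on Jul 17.
Add 5 hours 35 minutes leg 1 → 12:40 UTC.
Add 2 hours and 10 minutes layover in Hanoi → 14:50 UTC.
Add 12 hours and 55 minutes leg 2 → 03:45 UTC (Jul 18).
Add 3 hours and 57 minutes layover in Brisbane → 07:42 UTC.
Add 12 hours and 35 minutes leg 3 → 20:17 UTC.
Osaka is UTC+9:00, so local arrival = 20:17 + 9:00 = 05:17 on Jul 19.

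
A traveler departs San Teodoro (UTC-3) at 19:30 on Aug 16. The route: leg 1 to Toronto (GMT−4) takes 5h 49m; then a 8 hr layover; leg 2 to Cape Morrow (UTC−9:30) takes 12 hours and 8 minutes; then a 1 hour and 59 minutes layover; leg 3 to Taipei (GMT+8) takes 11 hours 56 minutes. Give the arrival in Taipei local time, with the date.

22:22 on August 18

Convert departure to UTC: 19:30 + 3:00 = 22:30 UTC on Aug 16.
Add 5 hours and 49 minutes leg 1 → 04:19 UTC (Aug 17).
Add 8 hours layover in Toronto → 12:19 UTC.
Add 12 hours 8 minutes leg 2 → 00:27 UTC (Aug 18).
Add 1 hour 59 minutes layover in Cape Morrow → 02:26 UTC.
Add 11 hours and 56 minutes leg 3 → 14:22 UTC.
Taipei is UTC+8:00, so local arrival = 14:22 + 8:00 = 22:22 on Aug 18.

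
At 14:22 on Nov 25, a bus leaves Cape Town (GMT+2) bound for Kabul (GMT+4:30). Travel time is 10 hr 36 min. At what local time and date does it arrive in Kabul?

Convert departure to UTC: 14:22 − 2:00 = 12:22 UTC on Nov 25.
Add 10 hours and 36 minutes travel time → 22:58 UTC.
Kabul is UTC+4:30, so local arrival = 22:58 + 4:30 = 03:28 on Nov 26.

03:28 on November 26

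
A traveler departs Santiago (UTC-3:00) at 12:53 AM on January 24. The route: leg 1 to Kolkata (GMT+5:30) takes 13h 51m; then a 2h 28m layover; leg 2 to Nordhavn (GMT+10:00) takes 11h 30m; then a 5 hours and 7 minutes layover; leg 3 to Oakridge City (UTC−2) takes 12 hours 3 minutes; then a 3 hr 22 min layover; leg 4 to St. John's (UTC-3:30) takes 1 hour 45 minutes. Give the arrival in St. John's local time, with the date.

Convert departure to UTC: 12:53 AM + 3:00 = 3:53 AM UTC on Jan 24.
Add 13 hours 51 minutes leg 1 → 5:44 PM UTC.
Add 2 hours and 28 minutes layover in Kolkata → 8:12 PM UTC.
Add 11 hours and 30 minutes leg 2 → 7:42 AM UTC (Jan 25).
Add 5 hours and 7 minutes layover in Nordhavn → 12:49 PM UTC.
Add 12 hours and 3 minutes leg 3 → 12:52 AM UTC (Jan 26).
Add 3 hours and 22 minutes layover in Oakridge City → 4:14 AM UTC.
Add 1 hour and 45 minutes leg 4 → 5:59 AM UTC.
St. John's is UTC−3:30, so local arrival = 5:59 AM − 3:30 = 2:29 AM on Jan 26.

2:29 AM on January 26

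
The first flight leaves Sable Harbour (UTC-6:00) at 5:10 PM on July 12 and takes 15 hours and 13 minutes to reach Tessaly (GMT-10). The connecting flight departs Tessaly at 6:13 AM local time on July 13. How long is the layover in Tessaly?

1 hour 50 minutes

Convert departure to UTC: 5:10 PM + 6:00 = 11:10 PM UTC on Jul 12.
Add 15 hours 13 minutes flight time → 2:23 PM UTC (Jul 13).
Tessaly is UTC−10:00, so local arrival = 2:23 PM − 10:00 = 4:23 AM on Jul 13.
Layover = 6:13 AM − 4:23 AM = 1 hour 50 minutes.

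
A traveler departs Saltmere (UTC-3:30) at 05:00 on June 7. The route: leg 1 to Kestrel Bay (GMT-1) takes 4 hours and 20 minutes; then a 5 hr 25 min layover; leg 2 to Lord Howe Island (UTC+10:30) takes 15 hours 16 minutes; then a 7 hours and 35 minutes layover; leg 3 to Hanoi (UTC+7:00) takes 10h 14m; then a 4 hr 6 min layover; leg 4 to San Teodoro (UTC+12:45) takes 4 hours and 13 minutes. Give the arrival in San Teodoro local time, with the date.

00:24 on Jun 10

Convert departure to UTC: 05:00 + 3:30 = 08:30 UTC on Jun 7.
Add 4 hours 20 minutes leg 1 → 12:50 UTC.
Add 5 hours 25 minutes layover in Kestrel Bay → 18:15 UTC.
Add 15 hours and 16 minutes leg 2 → 09:31 UTC (Jun 8).
Add 7 hours and 35 minutes layover in Lord Howe Island → 17:06 UTC.
Add 10 hours and 14 minutes leg 3 → 03:20 UTC (Jun 9).
Add 4 hours 6 minutes layover in Hanoi → 07:26 UTC.
Add 4 hours and 13 minutes leg 4 → 11:39 UTC.
San Teodoro is UTC+12:45, so local arrival = 11:39 + 12:45 = 00:24 on Jun 10.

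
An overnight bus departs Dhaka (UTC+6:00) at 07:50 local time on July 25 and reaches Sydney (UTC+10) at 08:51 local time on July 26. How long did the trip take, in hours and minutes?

Departure in UTC: 07:50 − 6:00 = 01:50 on Jul 25.
Arrival in UTC: 08:51 − 10:00 = 22:51 on Jul 25.
Elapsed = 22:51 − 01:50 = 21 hours 1 minute.

21 hours 1 minute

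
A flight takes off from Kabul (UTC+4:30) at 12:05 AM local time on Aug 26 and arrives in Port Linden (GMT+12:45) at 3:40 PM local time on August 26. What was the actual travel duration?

7 hours 20 minutes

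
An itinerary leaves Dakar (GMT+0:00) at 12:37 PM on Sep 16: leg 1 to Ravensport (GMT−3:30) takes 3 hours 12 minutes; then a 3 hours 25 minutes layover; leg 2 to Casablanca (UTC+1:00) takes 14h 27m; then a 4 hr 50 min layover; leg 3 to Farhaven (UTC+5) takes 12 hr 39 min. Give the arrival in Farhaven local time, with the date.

8:10 AM on September 18

Dakar is at UTC+0, so departure is already 12:37 PM UTC on Sep 16.
Add 3 hours and 12 minutes leg 1 → 3:49 PM UTC.
Add 3 hours and 25 minutes layover in Ravensport → 7:14 PM UTC.
Add 14 hours 27 minutes leg 2 → 9:41 AM UTC (Sep 17).
Add 4 hours 50 minutes layover in Casablanca → 2:31 PM UTC.
Add 12 hours and 39 minutes leg 3 → 3:10 AM UTC (Sep 18).
Farhaven is UTC+5:00, so local arrival = 3:10 AM + 5:00 = 8:10 AM on Sep 18.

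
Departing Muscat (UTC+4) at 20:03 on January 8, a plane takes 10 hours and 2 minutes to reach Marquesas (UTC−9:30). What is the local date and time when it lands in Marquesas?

Convert departure to UTC: 20:03 − 4:00 = 16:03 UTC on Jan 8.
Add 10 hours and 2 minutes travel time → 02:05 UTC (Jan 9).
Marquesas is UTC−9:30, so local arrival = 02:05 − 9:30 = 16:35 on Jan 8.

16:35 on Jan 8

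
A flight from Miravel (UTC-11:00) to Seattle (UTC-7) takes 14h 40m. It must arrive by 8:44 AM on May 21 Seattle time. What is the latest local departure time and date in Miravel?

2:04 PM on May 20

Target arrival in UTC: 8:44 AM + 7:00 = 3:44 PM on May 21.
Subtract 14 hours and 40 minutes → departure 1:04 AM UTC on May 21.
Miravel is UTC−11:00: 1:04 AM − 11:00 = 2:04 PM on May 20.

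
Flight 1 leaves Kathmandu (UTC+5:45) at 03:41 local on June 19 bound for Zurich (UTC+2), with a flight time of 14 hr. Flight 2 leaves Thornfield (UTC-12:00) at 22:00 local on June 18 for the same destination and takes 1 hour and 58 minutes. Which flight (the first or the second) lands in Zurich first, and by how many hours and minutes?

Flight 1 in UTC: 03:41 − 5:45 = 21:56 on Jun 18.
+14 hours → arrive 11:56 UTC on Jun 19.
Flight 2 in UTC: 22:00 + 12:00 = 10:00 on Jun 19.
+1 hour 58 minutes → arrive 11:58 UTC on Jun 19.
Flight 1 lands earlier by 2 minutes.

the first, by 2 minutes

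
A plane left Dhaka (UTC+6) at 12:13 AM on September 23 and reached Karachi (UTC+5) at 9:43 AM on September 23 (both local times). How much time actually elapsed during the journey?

Departure in UTC: 12:13 AM − 6:00 = 6:13 PM on Sep 22.
Arrival in UTC: 9:43 AM − 5:00 = 4:43 AM on Sep 23.
Elapsed = 4:43 AM − 6:13 PM (+1 day) = 10 hours 30 minutes.

10 hours 30 minutes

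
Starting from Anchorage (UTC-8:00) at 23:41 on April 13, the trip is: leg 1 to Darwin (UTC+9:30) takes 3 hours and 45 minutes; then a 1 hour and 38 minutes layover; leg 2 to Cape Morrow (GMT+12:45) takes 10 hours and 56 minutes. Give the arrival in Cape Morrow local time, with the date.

12:45 on April 15

Convert departure to UTC: 23:41 + 8:00 = 07:41 UTC on Apr 14.
Add 3 hours 45 minutes leg 1 → 11:26 UTC.
Add 1 hour and 38 minutes layover in Darwin → 13:04 UTC.
Add 10 hours 56 minutes leg 2 → 00:00 UTC (Apr 15).
Cape Morrow is UTC+12:45, so local arrival = 00:00 + 12:45 = 12:45 on Apr 15.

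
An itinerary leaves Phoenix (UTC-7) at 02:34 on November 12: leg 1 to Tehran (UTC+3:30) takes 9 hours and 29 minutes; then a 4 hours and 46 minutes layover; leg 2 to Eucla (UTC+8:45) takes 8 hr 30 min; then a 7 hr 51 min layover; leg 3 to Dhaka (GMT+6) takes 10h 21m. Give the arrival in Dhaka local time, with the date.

Convert departure to UTC: 02:34 + 7:00 = 09:34 UTC on Nov 12.
Add 9 hours 29 minutes leg 1 → 19:03 UTC.
Add 4 hours 46 minutes layover in Tehran → 23:49 UTC.
Add 8 hours 30 minutes leg 2 → 08:19 UTC (Nov 13).
Add 7 hours 51 minutes layover in Eucla → 16:10 UTC.
Add 10 hours 21 minutes leg 3 → 02:31 UTC (Nov 14).
Dhaka is UTC+6:00, so local arrival = 02:31 + 6:00 = 08:31 on Nov 14.

08:31 on November 14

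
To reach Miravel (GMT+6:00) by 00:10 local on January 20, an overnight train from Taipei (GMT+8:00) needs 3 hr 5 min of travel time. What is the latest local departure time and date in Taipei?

23:05 on January 19

Target arrival in UTC: 00:10 − 6:00 = 18:10 on Jan 19.
Subtract 3 hours and 5 minutes → departure 15:05 UTC on Jan 19.
Taipei is UTC+8:00: 15:05 + 8:00 = 23:05 on Jan 19.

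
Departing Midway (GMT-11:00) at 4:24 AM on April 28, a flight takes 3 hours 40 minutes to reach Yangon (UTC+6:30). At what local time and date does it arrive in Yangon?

1:34 AM on April 29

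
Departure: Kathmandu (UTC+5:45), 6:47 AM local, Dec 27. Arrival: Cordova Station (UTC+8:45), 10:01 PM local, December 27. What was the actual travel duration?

12 hours 14 minutes

Cordova Station is 3:00 ahead of Kathmandu.
Clock-face elapsed time (ignoring zones) is 15 hours 14 minutes.
Actual elapsed = 15 hours 14 minutes − 3:00 = 12 hours 14 minutes.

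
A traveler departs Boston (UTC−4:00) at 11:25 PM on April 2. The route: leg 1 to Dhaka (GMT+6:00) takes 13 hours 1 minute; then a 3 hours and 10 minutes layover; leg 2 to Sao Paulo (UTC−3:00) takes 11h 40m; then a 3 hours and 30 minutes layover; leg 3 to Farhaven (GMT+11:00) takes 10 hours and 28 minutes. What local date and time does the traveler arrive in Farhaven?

8:14 AM on April 5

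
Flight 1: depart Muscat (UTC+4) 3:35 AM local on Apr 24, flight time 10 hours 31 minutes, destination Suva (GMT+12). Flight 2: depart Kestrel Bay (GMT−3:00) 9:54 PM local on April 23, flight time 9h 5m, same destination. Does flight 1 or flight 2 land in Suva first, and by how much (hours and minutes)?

Flight 1 in UTC: 3:35 AM − 4:00 = 11:35 PM on Apr 23.
+10 hours and 31 minutes → arrive 10:06 AM UTC on Apr 24.
Flight 2 in UTC: 9:54 PM + 3:00 = 12:54 AM on Apr 24.
+9 hours and 5 minutes → arrive 9:59 AM UTC on Apr 24.
Flight 2 lands earlier by 7 minutes.

the second, by 7 minutes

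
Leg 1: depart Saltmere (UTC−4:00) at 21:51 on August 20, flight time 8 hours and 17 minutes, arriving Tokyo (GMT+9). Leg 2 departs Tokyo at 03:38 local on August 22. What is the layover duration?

8 hours 30 minutes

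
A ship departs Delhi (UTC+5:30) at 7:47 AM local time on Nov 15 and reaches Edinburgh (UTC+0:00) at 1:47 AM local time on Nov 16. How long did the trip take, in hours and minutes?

23 hours 30 minutes

Departure in UTC: 7:47 AM − 5:30 = 2:17 AM on Nov 15.
Arrival is already UTC: 1:47 AM on Nov 16.
Elapsed = 1:47 AM − 2:17 AM (+1 day) = 23 hours 30 minutes.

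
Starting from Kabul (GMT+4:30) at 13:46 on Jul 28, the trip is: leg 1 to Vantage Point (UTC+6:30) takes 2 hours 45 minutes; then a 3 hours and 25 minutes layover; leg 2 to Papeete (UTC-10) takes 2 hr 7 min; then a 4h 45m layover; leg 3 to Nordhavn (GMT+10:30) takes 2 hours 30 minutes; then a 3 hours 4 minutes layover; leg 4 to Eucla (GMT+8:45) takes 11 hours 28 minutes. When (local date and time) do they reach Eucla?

00:05 on July 30

Convert departure to UTC: 13:46 − 4:30 = 09:16 UTC on Jul 28.
Add 2 hours and 45 minutes leg 1 → 12:01 UTC.
Add 3 hours 25 minutes layover in Vantage Point → 15:26 UTC.
Add 2 hours 7 minutes leg 2 → 17:33 UTC.
Add 4 hours 45 minutes layover in Papeete → 22:18 UTC.
Add 2 hours and 30 minutes leg 3 → 00:48 UTC (Jul 29).
Add 3 hours 4 minutes layover in Nordhavn → 03:52 UTC.
Add 11 hours 28 minutes leg 4 → 15:20 UTC.
Eucla is UTC+8:45, so local arrival = 15:20 + 8:45 = 00:05 on Jul 30.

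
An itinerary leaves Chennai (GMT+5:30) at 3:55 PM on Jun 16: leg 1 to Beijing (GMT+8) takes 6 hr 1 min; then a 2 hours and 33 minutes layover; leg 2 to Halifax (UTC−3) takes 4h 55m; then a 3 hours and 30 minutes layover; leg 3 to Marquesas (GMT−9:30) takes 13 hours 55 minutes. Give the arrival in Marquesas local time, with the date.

7:49 AM on June 17

Convert departure to UTC: 3:55 PM − 5:30 = 10:25 AM UTC on Jun 16.
Add 6 hours and 1 minute leg 1 → 4:26 PM UTC.
Add 2 hours 33 minutes layover in Beijing → 6:59 PM UTC.
Add 4 hours 55 minutes leg 2 → 11:54 PM UTC.
Add 3 hours and 30 minutes layover in Halifax → 3:24 AM UTC (Jun 17).
Add 13 hours and 55 minutes leg 3 → 5:19 PM UTC.
Marquesas is UTC−9:30, so local arrival = 5:19 PM − 9:30 = 7:49 AM on Jun 17.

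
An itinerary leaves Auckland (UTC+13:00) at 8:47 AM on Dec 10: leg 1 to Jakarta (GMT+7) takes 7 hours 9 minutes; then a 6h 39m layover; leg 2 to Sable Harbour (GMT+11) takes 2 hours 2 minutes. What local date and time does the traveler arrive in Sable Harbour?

10:37 PM on December 10

Convert departure to UTC: 8:47 AM − 13:00 = 7:47 PM UTC on Dec 9.
Add 7 hours and 9 minutes leg 1 → 2:56 AM UTC (Dec 10).
Add 6 hours and 39 minutes layover in Jakarta → 9:35 AM UTC.
Add 2 hours and 2 minutes leg 2 → 11:37 AM UTC.
Sable Harbour is UTC+11:00, so local arrival = 11:37 AM + 11:00 = 10:37 PM on Dec 10.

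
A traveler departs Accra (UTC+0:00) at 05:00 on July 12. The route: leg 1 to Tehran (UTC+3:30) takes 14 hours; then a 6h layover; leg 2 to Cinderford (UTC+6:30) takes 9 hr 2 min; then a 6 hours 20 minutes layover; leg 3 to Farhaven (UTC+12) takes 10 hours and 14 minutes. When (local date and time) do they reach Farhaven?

Accra is at UTC+0, so departure is already 05:00 UTC on Jul 12.
Add 14 hours leg 1 → 19:00 UTC.
Add 6 hours layover in Tehran → 01:00 UTC (Jul 13).
Add 9 hours and 2 minutes leg 2 → 10:02 UTC.
Add 6 hours and 20 minutes layover in Cinderford → 16:22 UTC.
Add 10 hours and 14 minutes leg 3 → 02:36 UTC (Jul 14).
Farhaven is UTC+12:00, so local arrival = 02:36 + 12:00 = 14:36 on Jul 14.

14:36 on July 14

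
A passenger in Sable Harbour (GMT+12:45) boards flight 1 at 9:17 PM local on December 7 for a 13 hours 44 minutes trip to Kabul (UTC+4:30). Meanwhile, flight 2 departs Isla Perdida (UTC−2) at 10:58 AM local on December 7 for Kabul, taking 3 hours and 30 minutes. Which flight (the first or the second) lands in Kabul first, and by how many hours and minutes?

Flight 1 in UTC: 9:17 PM − 12:45 = 8:32 AM on Dec 7.
+13 hours and 44 minutes → arrive 10:16 PM UTC on Dec 7.
Flight 2 in UTC: 10:58 AM + 2:00 = 12:58 PM on Dec 7.
+3 hours 30 minutes → arrive 4:28 PM UTC on Dec 7.
Flight 2 lands earlier by 5 hours 48 minutes.

the second, by 5 hours 48 minutes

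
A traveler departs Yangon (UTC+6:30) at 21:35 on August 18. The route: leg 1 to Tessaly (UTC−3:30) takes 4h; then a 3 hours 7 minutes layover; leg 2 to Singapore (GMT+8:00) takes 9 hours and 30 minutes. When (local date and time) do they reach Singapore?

15:42 on August 19

Convert departure to UTC: 21:35 − 6:30 = 15:05 UTC on Aug 18.
Add 4 hours leg 1 → 19:05 UTC.
Add 3 hours 7 minutes layover in Tessaly → 22:12 UTC.
Add 9 hours 30 minutes leg 2 → 07:42 UTC (Aug 19).
Singapore is UTC+8:00, so local arrival = 07:42 + 8:00 = 15:42 on Aug 19.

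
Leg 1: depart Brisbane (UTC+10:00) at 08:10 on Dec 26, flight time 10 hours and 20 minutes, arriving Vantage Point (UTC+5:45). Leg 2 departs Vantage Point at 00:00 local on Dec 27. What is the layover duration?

9 hours 45 minutes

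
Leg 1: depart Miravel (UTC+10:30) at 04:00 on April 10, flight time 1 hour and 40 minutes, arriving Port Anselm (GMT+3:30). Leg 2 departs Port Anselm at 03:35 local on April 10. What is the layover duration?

4 hours 55 minutes

Convert departure to UTC: 04:00 − 10:30 = 17:30 UTC on Apr 9.
Add 1 hour and 40 minutes flight time → 19:10 UTC.
Port Anselm is UTC+3:30, so local arrival = 19:10 + 3:30 = 22:40 on Apr 9.
Layover = 03:35 − 22:40 (+1 day) = 4 hours 55 minutes.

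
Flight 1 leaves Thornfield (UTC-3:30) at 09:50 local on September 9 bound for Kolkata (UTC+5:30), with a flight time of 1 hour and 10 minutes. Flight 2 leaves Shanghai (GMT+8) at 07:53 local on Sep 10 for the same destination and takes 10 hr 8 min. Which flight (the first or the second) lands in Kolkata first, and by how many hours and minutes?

the first, by 19 hours 31 minutes

Flight 1 in UTC: 09:50 + 3:30 = 13:20 on Sep 9.
+1 hour and 10 minutes → arrive 14:30 UTC on Sep 9.
Flight 2 in UTC: 07:53 − 8:00 = 23:53 on Sep 9.
+10 hours 8 minutes → arrive 10:01 UTC on Sep 10.
Flight 1 lands earlier by 19 hours 31 minutes.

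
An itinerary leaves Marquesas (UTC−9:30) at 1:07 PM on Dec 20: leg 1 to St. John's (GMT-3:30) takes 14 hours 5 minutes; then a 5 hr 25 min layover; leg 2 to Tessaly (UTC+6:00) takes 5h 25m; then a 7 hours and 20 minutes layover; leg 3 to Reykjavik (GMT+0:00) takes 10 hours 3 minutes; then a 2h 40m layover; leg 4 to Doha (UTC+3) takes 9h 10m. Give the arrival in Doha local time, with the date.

7:45 AM on December 23

Convert departure to UTC: 1:07 PM + 9:30 = 10:37 PM UTC on Dec 20.
Add 14 hours and 5 minutes leg 1 → 12:42 PM UTC (Dec 21).
Add 5 hours 25 minutes layover in St. John's → 6:07 PM UTC.
Add 5 hours and 25 minutes leg 2 → 11:32 PM UTC.
Add 7 hours 20 minutes layover in Tessaly → 6:52 AM UTC (Dec 22).
Add 10 hours and 3 minutes leg 3 → 4:55 PM UTC.
Add 2 hours and 40 minutes layover in Reykjavik → 7:35 PM UTC.
Add 9 hours 10 minutes leg 4 → 4:45 AM UTC (Dec 23).
Doha is UTC+3:00, so local arrival = 4:45 AM + 3:00 = 7:45 AM on Dec 23.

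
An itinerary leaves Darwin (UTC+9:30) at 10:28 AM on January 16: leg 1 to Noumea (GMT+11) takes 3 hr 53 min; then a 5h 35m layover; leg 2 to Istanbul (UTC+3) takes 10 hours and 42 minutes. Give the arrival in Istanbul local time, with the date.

12:08 AM on January 17

Convert departure to UTC: 10:28 AM − 9:30 = 12:58 AM UTC on Jan 16.
Add 3 hours and 53 minutes leg 1 → 4:51 AM UTC.
Add 5 hours and 35 minutes layover in Noumea → 10:26 AM UTC.
Add 10 hours and 42 minutes leg 2 → 9:08 PM UTC.
Istanbul is UTC+3:00, so local arrival = 9:08 PM + 3:00 = 12:08 AM on Jan 17.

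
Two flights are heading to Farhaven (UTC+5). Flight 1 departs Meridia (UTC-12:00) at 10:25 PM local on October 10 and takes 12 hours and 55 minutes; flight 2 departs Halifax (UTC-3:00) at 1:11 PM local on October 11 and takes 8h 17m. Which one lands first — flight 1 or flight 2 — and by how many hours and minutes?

Flight 1 in UTC: 10:25 PM + 12:00 = 10:25 AM on Oct 11.
+12 hours 55 minutes → arrive 11:20 PM UTC on Oct 11.
Flight 2 in UTC: 1:11 PM + 3:00 = 4:11 PM on Oct 11.
+8 hours 17 minutes → arrive 12:28 AM UTC on Oct 12.
Flight 1 lands earlier by 1 hour 8 minutes.

the first, by 1 hour 8 minutes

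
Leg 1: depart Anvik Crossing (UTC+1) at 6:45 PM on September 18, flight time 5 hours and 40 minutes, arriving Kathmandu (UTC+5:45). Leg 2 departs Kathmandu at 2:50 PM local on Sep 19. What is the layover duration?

9 hours 40 minutes

Convert departure to UTC: 6:45 PM − 1:00 = 5:45 PM UTC on Sep 18.
Add 5 hours and 40 minutes flight time → 11:25 PM UTC.
Kathmandu is UTC+5:45, so local arrival = 11:25 PM + 5:45 = 5:10 AM on Sep 19.
Layover = 2:50 PM − 5:10 AM = 9 hours 40 minutes.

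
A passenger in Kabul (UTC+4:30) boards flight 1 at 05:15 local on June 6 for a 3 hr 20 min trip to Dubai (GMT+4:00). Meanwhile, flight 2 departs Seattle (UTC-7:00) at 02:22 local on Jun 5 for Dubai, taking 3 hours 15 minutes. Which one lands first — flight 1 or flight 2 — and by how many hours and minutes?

the second, by 15 hours 28 minutes

Flight 1 in UTC: 05:15 − 4:30 = 00:45 on Jun 6.
+3 hours 20 minutes → arrive 04:05 UTC on Jun 6.
Flight 2 in UTC: 02:22 + 7:00 = 09:22 on Jun 5.
+3 hours and 15 minutes → arrive 12:37 UTC on Jun 5.
Flight 2 lands earlier by 15 hours 28 minutes.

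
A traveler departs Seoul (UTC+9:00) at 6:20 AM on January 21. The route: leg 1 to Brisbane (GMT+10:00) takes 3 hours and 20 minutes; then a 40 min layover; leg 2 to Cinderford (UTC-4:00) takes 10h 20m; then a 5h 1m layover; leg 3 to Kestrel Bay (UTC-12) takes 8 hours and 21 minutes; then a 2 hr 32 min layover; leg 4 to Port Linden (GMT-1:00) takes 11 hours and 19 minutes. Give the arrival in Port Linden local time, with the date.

1:53 PM on January 22

Convert departure to UTC: 6:20 AM − 9:00 = 9:20 PM UTC on Jan 20.
Add 3 hours 20 minutes leg 1 → 12:40 AM UTC (Jan 21).
Add 40 minutes layover in Brisbane → 1:20 AM UTC.
Add 10 hours and 20 minutes leg 2 → 11:40 AM UTC.
Add 5 hours and 1 minute layover in Cinderford → 4:41 PM UTC.
Add 8 hours 21 minutes leg 3 → 1:02 AM UTC (Jan 22).
Add 2 hours 32 minutes layover in Kestrel Bay → 3:34 AM UTC.
Add 11 hours 19 minutes leg 4 → 2:53 PM UTC.
Port Linden is UTC−1:00, so local arrival = 2:53 PM − 1:00 = 1:53 PM on Jan 22.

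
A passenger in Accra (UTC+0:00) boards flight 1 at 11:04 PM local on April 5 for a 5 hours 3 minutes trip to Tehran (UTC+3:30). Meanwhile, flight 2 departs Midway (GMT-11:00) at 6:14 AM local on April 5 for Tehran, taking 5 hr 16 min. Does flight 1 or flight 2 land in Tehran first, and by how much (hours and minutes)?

Flight 1 departs at 11:04 PM UTC (Apr 5).
+5 hours 3 minutes → arrive 4:07 AM UTC on Apr 6.
Flight 2 in UTC: 6:14 AM + 11:00 = 5:14 PM on Apr 5.
+5 hours and 16 minutes → arrive 10:30 PM UTC on Apr 5.
Flight 2 lands earlier by 5 hours 37 minutes.

the second, by 5 hours 37 minutes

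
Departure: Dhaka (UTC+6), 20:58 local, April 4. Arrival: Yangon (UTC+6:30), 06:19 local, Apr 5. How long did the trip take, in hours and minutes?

Departure in UTC: 20:58 − 6:00 = 14:58 on Apr 4.
Arrival in UTC: 06:19 − 6:30 = 23:49 on Apr 4.
Elapsed = 23:49 − 14:58 = 8 hours 51 minutes.

8 hours 51 minutes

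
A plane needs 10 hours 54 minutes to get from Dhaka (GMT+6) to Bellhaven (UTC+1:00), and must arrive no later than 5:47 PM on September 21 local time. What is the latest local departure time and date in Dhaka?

Target arrival in UTC: 5:47 PM − 1:00 = 4:47 PM on Sep 21.
Subtract 10 hours and 54 minutes → departure 5:53 AM UTC on Sep 21.
Dhaka is UTC+6:00: 5:53 AM + 6:00 = 11:53 AM on Sep 21.

11:53 AM on September 21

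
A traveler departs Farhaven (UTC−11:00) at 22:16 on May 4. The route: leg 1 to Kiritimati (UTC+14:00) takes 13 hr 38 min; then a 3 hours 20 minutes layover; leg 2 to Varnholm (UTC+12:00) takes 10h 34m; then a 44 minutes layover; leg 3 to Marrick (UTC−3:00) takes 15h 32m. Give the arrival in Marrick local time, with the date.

02:04 on May 7

Convert departure to UTC: 22:16 + 11:00 = 09:16 UTC on May 5.
Add 13 hours 38 minutes leg 1 → 22:54 UTC.
Add 3 hours and 20 minutes layover in Kiritimati → 02:14 UTC (May 6).
Add 10 hours and 34 minutes leg 2 → 12:48 UTC.
Add 44 minutes layover in Varnholm → 13:32 UTC.
Add 15 hours 32 minutes leg 3 → 05:04 UTC (May 7).
Marrick is UTC−3:00, so local arrival = 05:04 − 3:00 = 02:04 on May 7.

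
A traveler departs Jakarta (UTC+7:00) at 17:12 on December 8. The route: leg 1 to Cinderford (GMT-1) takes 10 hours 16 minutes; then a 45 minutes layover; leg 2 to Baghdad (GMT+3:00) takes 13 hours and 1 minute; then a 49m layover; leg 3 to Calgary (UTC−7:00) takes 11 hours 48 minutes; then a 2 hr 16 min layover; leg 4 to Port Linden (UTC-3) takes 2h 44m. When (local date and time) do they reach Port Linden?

00:51 on December 10

Convert departure to UTC: 17:12 − 7:00 = 10:12 UTC on Dec 8.
Add 10 hours 16 minutes leg 1 → 20:28 UTC.
Add 45 minutes layover in Cinderford → 21:13 UTC.
Add 13 hours and 1 minute leg 2 → 10:14 UTC (Dec 9).
Add 49 minutes layover in Baghdad → 11:03 UTC.
Add 11 hours 48 minutes leg 3 → 22:51 UTC.
Add 2 hours and 16 minutes layover in Calgary → 01:07 UTC (Dec 10).
Add 2 hours and 44 minutes leg 4 → 03:51 UTC.
Port Linden is UTC−3:00, so local arrival = 03:51 − 3:00 = 00:51 on Dec 10.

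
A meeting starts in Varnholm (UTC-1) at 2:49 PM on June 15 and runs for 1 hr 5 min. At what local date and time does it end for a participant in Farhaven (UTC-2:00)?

2:54 PM on June 15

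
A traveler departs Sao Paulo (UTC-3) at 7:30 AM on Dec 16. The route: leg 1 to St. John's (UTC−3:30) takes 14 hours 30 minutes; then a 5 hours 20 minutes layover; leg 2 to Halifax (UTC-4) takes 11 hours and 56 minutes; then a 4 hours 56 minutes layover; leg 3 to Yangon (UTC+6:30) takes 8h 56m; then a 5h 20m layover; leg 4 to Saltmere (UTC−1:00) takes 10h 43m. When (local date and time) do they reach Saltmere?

11:11 PM on December 18

Convert departure to UTC: 7:30 AM + 3:00 = 10:30 AM UTC on Dec 16.
Add 14 hours 30 minutes leg 1 → 1:00 AM UTC (Dec 17).
Add 5 hours 20 minutes layover in St. John's → 6:20 AM UTC.
Add 11 hours and 56 minutes leg 2 → 6:16 PM UTC.
Add 4 hours and 56 minutes layover in Halifax → 11:12 PM UTC.
Add 8 hours and 56 minutes leg 3 → 8:08 AM UTC (Dec 18).
Add 5 hours 20 minutes layover in Yangon → 1:28 PM UTC.
Add 10 hours and 43 minutes leg 4 → 12:11 AM UTC (Dec 19).
Saltmere is UTC−1:00, so local arrival = 12:11 AM − 1:00 = 11:11 PM on Dec 18.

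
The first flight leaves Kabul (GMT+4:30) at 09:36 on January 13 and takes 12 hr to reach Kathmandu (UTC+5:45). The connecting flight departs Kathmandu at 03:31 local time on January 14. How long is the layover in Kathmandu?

4 hours 40 minutes

Convert departure to UTC: 09:36 − 4:30 = 05:06 UTC on Jan 13.
Add 12 hours flight time → 17:06 UTC.
Kathmandu is UTC+5:45, so local arrival = 17:06 + 5:45 = 22:51 on Jan 13.
Layover = 03:31 − 22:51 (+1 day) = 4 hours 40 minutes.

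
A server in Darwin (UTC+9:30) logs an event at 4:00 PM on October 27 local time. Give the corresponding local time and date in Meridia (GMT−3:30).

3:00 AM on October 27

In UTC: 4:00 PM − 9:30 = 6:30 AM on Oct 27.
Meridia is UTC−3:30: 6:30 AM − 3:30 = 3:00 AM on Oct 27.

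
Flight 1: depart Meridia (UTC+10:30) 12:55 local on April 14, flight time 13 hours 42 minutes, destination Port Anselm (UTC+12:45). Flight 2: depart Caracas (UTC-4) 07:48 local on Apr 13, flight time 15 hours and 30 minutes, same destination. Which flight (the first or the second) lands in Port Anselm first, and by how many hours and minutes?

the second, by 12 hours 49 minutes

Flight 1 in UTC: 12:55 − 10:30 = 02:25 on Apr 14.
+13 hours 42 minutes → arrive 16:07 UTC on Apr 14.
Flight 2 in UTC: 07:48 + 4:00 = 11:48 on Apr 13.
+15 hours 30 minutes → arrive 03:18 UTC on Apr 14.
Flight 2 lands earlier by 12 hours 49 minutes.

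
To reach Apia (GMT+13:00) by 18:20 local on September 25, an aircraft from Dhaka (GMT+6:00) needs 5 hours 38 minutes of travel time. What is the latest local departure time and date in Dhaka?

Target arrival in UTC: 18:20 − 13:00 = 05:20 on Sep 25.
Subtract 5 hours 38 minutes → departure 23:42 UTC on Sep 24.
Dhaka is UTC+6:00: 23:42 + 6:00 = 05:42 on Sep 25.

05:42 on September 25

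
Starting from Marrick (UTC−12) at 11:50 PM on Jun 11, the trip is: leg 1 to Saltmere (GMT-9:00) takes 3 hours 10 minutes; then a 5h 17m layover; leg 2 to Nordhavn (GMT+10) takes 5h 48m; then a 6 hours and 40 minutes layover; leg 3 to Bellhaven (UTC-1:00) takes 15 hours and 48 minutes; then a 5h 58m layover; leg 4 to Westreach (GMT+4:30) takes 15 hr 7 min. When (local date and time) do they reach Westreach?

Convert departure to UTC: 11:50 PM + 12:00 = 11:50 AM UTC on Jun 12.
Add 3 hours and 10 minutes leg 1 → 3:00 PM UTC.
Add 5 hours and 17 minutes layover in Saltmere → 8:17 PM UTC.
Add 5 hours 48 minutes leg 2 → 2:05 AM UTC (Jun 13).
Add 6 hours 40 minutes layover in Nordhavn → 8:45 AM UTC.
Add 15 hours 48 minutes leg 3 → 12:33 AM UTC (Jun 14).
Add 5 hours and 58 minutes layover in Bellhaven → 6:31 AM UTC.
Add 15 hours 7 minutes leg 4 → 9:38 PM UTC.
Westreach is UTC+4:30, so local arrival = 9:38 PM + 4:30 = 2:08 AM on Jun 15.

2:08 AM on June 15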